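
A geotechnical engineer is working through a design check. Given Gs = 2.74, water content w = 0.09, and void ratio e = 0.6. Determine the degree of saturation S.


Result: 0.411

Derivation:
Using S = Gs * w / e
S = 2.74 * 0.09 / 0.6
S = 0.411


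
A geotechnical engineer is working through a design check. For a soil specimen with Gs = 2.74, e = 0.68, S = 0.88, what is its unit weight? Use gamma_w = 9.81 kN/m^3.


Using gamma = gamma_w * (Gs + S*e) / (1 + e)
Numerator: Gs + S*e = 2.74 + 0.88*0.68 = 3.3384
Denominator: 1 + e = 1 + 0.68 = 1.68
gamma = 9.81 * 3.3384 / 1.68
gamma = 19.494 kN/m^3


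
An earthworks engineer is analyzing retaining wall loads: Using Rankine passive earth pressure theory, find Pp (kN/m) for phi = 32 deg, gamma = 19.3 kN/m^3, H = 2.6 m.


Compute passive earth pressure coefficient:
Kp = tan^2(45 + phi/2) = tan^2(61.0) = 3.254588
Compute passive force:
Pp = 0.5 * Kp * gamma * H^2
Pp = 0.5 * 3.254588 * 19.3 * 2.6^2
Pp = 212.31 kN/m


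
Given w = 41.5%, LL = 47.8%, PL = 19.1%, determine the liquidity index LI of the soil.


Result: 0.78

Derivation:
First compute the plasticity index:
PI = LL - PL = 47.8 - 19.1 = 28.7
Then compute the liquidity index:
LI = (w - PL) / PI
LI = (41.5 - 19.1) / 28.7
LI = 0.78


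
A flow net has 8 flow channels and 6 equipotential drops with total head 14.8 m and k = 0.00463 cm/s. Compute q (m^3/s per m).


Result: 0.0009137 m^3/s per m

Derivation:
Convert k to m/s for unit consistency with H:
k = 0.00463 cm/s = 0.00463 / 100 m/s = 4.63e-05 m/s
Using q = k * H * Nf / Nd
Nf / Nd = 8 / 6 = 1.3333
q = 4.63e-05 * 14.8 * 1.3333
q = 0.0009137 m^3/s per m


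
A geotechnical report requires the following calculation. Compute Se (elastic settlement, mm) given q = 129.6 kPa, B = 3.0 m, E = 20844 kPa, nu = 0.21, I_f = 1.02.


Result: 18.187 mm

Derivation:
Using Se = q * B * (1 - nu^2) * I_f / E
1 - nu^2 = 1 - 0.21^2 = 0.9559
Se = 129.6 * 3.0 * 0.9559 * 1.02 / 20844
Se = 0.018187 m
Convert to mm: Se = 0.018187 * 1000 = 18.187 mm


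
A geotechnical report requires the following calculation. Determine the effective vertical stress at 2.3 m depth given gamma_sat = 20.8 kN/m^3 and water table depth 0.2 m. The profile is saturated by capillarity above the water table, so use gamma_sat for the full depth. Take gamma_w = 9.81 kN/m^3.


Result: 27.24 kPa

Derivation:
Total stress = gamma_sat * depth
sigma = 20.8 * 2.3 = 47.84 kPa
Pore water pressure u = gamma_w * (depth - d_wt)
u = 9.81 * (2.3 - 0.2) = 20.601 kPa
Effective stress = sigma - u
sigma' = 47.84 - 20.601 = 27.24 kPa


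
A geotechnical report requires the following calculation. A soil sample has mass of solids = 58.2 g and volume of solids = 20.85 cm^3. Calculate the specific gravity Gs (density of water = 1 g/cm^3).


Using Gs = m_s / (V_s * rho_w)
Since rho_w = 1 g/cm^3:
Gs = 58.2 / 20.85
Gs = 2.791


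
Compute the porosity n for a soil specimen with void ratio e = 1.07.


Result: 0.5169

Derivation:
Using the relation n = e / (1 + e)
n = 1.07 / (1 + 1.07)
n = 1.07 / 2.07
n = 0.5169


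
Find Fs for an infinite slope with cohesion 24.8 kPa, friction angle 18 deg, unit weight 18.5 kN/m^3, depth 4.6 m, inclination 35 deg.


Using Fs = c / (gamma*H*sin(beta)*cos(beta)) + tan(phi)/tan(beta)
Cohesion contribution = 24.8 / (18.5*4.6*sin(35)*cos(35))
Cohesion contribution = 0.620249
Friction contribution = tan(18)/tan(35) = 0.464033
Fs = 0.620249 + 0.464033
Fs = 1.084


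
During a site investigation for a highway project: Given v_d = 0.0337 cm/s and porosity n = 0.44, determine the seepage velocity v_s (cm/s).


Using v_s = v_d / n
v_s = 0.0337 / 0.44
v_s = 0.07659 cm/s


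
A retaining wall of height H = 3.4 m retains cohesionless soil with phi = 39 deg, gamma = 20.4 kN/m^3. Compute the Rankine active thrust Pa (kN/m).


Compute active earth pressure coefficient:
Ka = tan^2(45 - phi/2) = tan^2(25.5) = 0.227506
Compute active force:
Pa = 0.5 * Ka * gamma * H^2
Pa = 0.5 * 0.227506 * 20.4 * 3.4^2
Pa = 26.83 kN/m


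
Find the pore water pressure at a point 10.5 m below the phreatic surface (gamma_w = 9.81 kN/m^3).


Using u = gamma_w * h_w
u = 9.81 * 10.5
u = 103.01 kPa


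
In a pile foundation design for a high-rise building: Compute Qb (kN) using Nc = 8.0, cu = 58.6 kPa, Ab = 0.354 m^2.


Result: 165.96 kN

Derivation:
Using Qb = Nc * cu * Ab
Qb = 8.0 * 58.6 * 0.354
Qb = 165.96 kN


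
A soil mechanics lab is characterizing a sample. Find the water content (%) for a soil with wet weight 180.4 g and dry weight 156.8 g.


Using w = (m_wet - m_dry) / m_dry * 100
m_wet - m_dry = 180.4 - 156.8 = 23.6 g
w = 23.6 / 156.8 * 100
w = 15.05 %


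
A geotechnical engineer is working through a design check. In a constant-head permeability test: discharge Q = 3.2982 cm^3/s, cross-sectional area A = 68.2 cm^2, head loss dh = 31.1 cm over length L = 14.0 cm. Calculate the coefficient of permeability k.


Compute hydraulic gradient:
i = dh / L = 31.1 / 14.0 = 2.22143
Then apply Darcy's law:
k = Q / (A * i)
k = 3.2982 / (68.2 * 2.22143)
k = 3.2982 / 151.501
k = 0.02177 cm/s


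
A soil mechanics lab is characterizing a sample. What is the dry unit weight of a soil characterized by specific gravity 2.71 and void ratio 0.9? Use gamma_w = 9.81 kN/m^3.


Using gamma_d = Gs * gamma_w / (1 + e)
gamma_d = 2.71 * 9.81 / (1 + 0.9)
gamma_d = 2.71 * 9.81 / 1.9
gamma_d = 13.992 kN/m^3


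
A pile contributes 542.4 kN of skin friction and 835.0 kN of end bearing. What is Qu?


Using Qu = Qf + Qb
Qu = 542.4 + 835.0
Qu = 1377.4 kN


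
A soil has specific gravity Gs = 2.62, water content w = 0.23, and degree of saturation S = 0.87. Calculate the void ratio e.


Using the relation e = Gs * w / S
e = 2.62 * 0.23 / 0.87
e = 0.6926


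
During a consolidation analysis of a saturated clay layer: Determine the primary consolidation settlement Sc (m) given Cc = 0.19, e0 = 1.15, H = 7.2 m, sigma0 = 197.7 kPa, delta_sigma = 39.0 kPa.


Using Sc = Cc * H / (1 + e0) * log10((sigma0 + delta_sigma) / sigma0)
Stress ratio = (197.7 + 39.0) / 197.7 = 1.19727
log10(1.19727) = 0.0781916
Cc * H / (1 + e0) = 0.19 * 7.2 / (1 + 1.15) = 0.636279
Sc = 0.636279 * 0.0781916
Sc = 0.0498 m


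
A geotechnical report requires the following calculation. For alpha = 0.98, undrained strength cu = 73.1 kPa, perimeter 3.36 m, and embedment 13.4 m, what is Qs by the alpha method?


Using Qs = alpha * cu * perimeter * L
Qs = 0.98 * 73.1 * 3.36 * 13.4
Qs = 3225.43 kN


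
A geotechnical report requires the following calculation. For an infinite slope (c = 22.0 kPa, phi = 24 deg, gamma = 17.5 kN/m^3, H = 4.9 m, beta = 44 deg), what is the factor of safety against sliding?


Using Fs = c / (gamma*H*sin(beta)*cos(beta)) + tan(phi)/tan(beta)
Cohesion contribution = 22.0 / (17.5*4.9*sin(44)*cos(44))
Cohesion contribution = 0.513432
Friction contribution = tan(24)/tan(44) = 0.461048
Fs = 0.513432 + 0.461048
Fs = 0.974


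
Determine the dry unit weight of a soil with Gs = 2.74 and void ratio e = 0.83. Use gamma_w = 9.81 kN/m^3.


Using gamma_d = Gs * gamma_w / (1 + e)
gamma_d = 2.74 * 9.81 / (1 + 0.83)
gamma_d = 2.74 * 9.81 / 1.83
gamma_d = 14.688 kN/m^3


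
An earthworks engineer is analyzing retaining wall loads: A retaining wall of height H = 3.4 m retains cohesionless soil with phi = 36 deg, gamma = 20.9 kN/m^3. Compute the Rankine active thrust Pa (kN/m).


Compute active earth pressure coefficient:
Ka = tan^2(45 - phi/2) = tan^2(27.0) = 0.259616
Compute active force:
Pa = 0.5 * Ka * gamma * H^2
Pa = 0.5 * 0.259616 * 20.9 * 3.4^2
Pa = 31.36 kN/m


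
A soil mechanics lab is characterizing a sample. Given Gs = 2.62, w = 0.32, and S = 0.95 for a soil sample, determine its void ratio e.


Result: 0.8825

Derivation:
Using the relation e = Gs * w / S
e = 2.62 * 0.32 / 0.95
e = 0.8825


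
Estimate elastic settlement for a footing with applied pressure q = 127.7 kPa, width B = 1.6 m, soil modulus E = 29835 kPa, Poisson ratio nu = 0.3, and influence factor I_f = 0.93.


Using Se = q * B * (1 - nu^2) * I_f / E
1 - nu^2 = 1 - 0.3^2 = 0.91
Se = 127.7 * 1.6 * 0.91 * 0.93 / 29835
Se = 0.005796 m
Convert to mm: Se = 0.005796 * 1000 = 5.796 mm


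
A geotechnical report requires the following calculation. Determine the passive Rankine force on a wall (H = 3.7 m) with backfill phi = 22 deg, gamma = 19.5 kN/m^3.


Compute passive earth pressure coefficient:
Kp = tan^2(45 + phi/2) = tan^2(56.0) = 2.197987
Compute passive force:
Pp = 0.5 * Kp * gamma * H^2
Pp = 0.5 * 2.197987 * 19.5 * 3.7^2
Pp = 293.38 kN/m


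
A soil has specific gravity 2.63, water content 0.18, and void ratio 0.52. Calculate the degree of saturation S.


Result: 0.9104

Derivation:
Using S = Gs * w / e
S = 2.63 * 0.18 / 0.52
S = 0.9104


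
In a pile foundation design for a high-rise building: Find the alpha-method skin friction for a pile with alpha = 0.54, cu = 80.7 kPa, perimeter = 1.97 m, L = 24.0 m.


Using Qs = alpha * cu * perimeter * L
Qs = 0.54 * 80.7 * 1.97 * 24.0
Qs = 2060.37 kN


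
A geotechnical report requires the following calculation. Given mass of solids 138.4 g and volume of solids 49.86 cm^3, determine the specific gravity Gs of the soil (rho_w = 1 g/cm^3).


Result: 2.776

Derivation:
Using Gs = m_s / (V_s * rho_w)
Since rho_w = 1 g/cm^3:
Gs = 138.4 / 49.86
Gs = 2.776


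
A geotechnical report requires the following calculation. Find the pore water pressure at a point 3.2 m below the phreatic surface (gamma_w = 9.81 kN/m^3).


Using u = gamma_w * h_w
u = 9.81 * 3.2
u = 31.39 kPa


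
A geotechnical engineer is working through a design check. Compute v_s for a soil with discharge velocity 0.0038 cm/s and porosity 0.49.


Using v_s = v_d / n
v_s = 0.0038 / 0.49
v_s = 0.00776 cm/s


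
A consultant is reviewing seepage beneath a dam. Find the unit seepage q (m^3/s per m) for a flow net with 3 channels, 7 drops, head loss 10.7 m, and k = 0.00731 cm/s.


Result: 0.0003352 m^3/s per m

Derivation:
Convert k to m/s for unit consistency with H:
k = 0.00731 cm/s = 0.00731 / 100 m/s = 7.31e-05 m/s
Using q = k * H * Nf / Nd
Nf / Nd = 3 / 7 = 0.4286
q = 7.31e-05 * 10.7 * 0.4286
q = 0.0003352 m^3/s per m


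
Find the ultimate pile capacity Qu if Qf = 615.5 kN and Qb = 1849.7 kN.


Using Qu = Qf + Qb
Qu = 615.5 + 1849.7
Qu = 2465.2 kN


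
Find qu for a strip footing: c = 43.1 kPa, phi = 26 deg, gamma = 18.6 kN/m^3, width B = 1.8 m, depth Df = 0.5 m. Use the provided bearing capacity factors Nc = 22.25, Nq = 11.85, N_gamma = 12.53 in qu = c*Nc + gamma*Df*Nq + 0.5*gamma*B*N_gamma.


Result: 1278.93 kPa

Derivation:
Compute qu = c*Nc + gamma*Df*Nq + 0.5*gamma*B*N_gamma
Term 1: 43.1 * 22.25 = 958.975
Term 2: 18.6 * 0.5 * 11.85 = 110.205
Term 3: 0.5 * 18.6 * 1.8 * 12.53 = 209.7522
qu = 958.975 + 110.205 + 209.7522
qu = 1278.93 kPa


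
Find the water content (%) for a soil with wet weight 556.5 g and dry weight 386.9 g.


Using w = (m_wet - m_dry) / m_dry * 100
m_wet - m_dry = 556.5 - 386.9 = 169.6 g
w = 169.6 / 386.9 * 100
w = 43.84 %


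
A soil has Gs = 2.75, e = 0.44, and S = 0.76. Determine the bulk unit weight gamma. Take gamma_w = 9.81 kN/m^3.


Result: 21.012 kN/m^3

Derivation:
Using gamma = gamma_w * (Gs + S*e) / (1 + e)
Numerator: Gs + S*e = 2.75 + 0.76*0.44 = 3.0844
Denominator: 1 + e = 1 + 0.44 = 1.44
gamma = 9.81 * 3.0844 / 1.44
gamma = 21.012 kN/m^3


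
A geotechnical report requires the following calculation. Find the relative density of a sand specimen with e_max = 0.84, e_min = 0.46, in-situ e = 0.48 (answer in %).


Result: 94.74 %

Derivation:
Using Dr = (e_max - e) / (e_max - e_min) * 100
e_max - e = 0.84 - 0.48 = 0.36
e_max - e_min = 0.84 - 0.46 = 0.38
Dr = 0.36 / 0.38 * 100
Dr = 94.74 %


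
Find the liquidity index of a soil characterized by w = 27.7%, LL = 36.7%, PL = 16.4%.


First compute the plasticity index:
PI = LL - PL = 36.7 - 16.4 = 20.3
Then compute the liquidity index:
LI = (w - PL) / PI
LI = (27.7 - 16.4) / 20.3
LI = 0.557


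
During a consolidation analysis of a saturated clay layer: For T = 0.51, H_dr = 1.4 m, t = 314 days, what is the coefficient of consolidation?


Result: 0.00318 m^2/day

Derivation:
Using cv = T * H_dr^2 / t
H_dr^2 = 1.4^2 = 1.96
cv = 0.51 * 1.96 / 314
cv = 0.00318 m^2/day


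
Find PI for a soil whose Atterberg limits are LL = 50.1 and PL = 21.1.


Using PI = LL - PL
PI = 50.1 - 21.1
PI = 29.0


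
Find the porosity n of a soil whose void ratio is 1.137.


Using the relation n = e / (1 + e)
n = 1.137 / (1 + 1.137)
n = 1.137 / 2.137
n = 0.5321


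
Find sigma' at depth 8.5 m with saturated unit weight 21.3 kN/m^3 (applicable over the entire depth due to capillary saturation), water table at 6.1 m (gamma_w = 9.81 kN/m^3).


Result: 157.51 kPa

Derivation:
Total stress = gamma_sat * depth
sigma = 21.3 * 8.5 = 181.05 kPa
Pore water pressure u = gamma_w * (depth - d_wt)
u = 9.81 * (8.5 - 6.1) = 23.544 kPa
Effective stress = sigma - u
sigma' = 181.05 - 23.544 = 157.51 kPa


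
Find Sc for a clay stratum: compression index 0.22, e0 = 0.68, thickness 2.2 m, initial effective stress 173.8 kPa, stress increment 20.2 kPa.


Result: 0.0138 m

Derivation:
Using Sc = Cc * H / (1 + e0) * log10((sigma0 + delta_sigma) / sigma0)
Stress ratio = (173.8 + 20.2) / 173.8 = 1.11623
log10(1.11623) = 0.047752
Cc * H / (1 + e0) = 0.22 * 2.2 / (1 + 0.68) = 0.288095
Sc = 0.288095 * 0.047752
Sc = 0.0138 m


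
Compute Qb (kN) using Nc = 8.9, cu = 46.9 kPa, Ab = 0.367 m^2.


Using Qb = Nc * cu * Ab
Qb = 8.9 * 46.9 * 0.367
Qb = 153.19 kN


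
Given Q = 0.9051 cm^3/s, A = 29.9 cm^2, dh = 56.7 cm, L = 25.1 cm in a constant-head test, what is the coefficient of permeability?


Result: 0.0134 cm/s

Derivation:
Compute hydraulic gradient:
i = dh / L = 56.7 / 25.1 = 2.25896
Then apply Darcy's law:
k = Q / (A * i)
k = 0.9051 / (29.9 * 2.25896)
k = 0.9051 / 67.543
k = 0.0134 cm/s


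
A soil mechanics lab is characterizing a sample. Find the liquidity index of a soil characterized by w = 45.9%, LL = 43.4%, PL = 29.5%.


Result: 1.18

Derivation:
First compute the plasticity index:
PI = LL - PL = 43.4 - 29.5 = 13.9
Then compute the liquidity index:
LI = (w - PL) / PI
LI = (45.9 - 29.5) / 13.9
LI = 1.18


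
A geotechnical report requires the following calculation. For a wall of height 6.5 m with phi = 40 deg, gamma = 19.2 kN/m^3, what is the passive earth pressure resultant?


Result: 1865.32 kN/m

Derivation:
Compute passive earth pressure coefficient:
Kp = tan^2(45 + phi/2) = tan^2(65.0) = 4.59891
Compute passive force:
Pp = 0.5 * Kp * gamma * H^2
Pp = 0.5 * 4.59891 * 19.2 * 6.5^2
Pp = 1865.32 kN/m


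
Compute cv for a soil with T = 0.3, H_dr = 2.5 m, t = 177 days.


Result: 0.01059 m^2/day

Derivation:
Using cv = T * H_dr^2 / t
H_dr^2 = 2.5^2 = 6.25
cv = 0.3 * 6.25 / 177
cv = 0.01059 m^2/day


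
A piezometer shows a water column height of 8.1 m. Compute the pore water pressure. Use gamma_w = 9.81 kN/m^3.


Using u = gamma_w * h_w
u = 9.81 * 8.1
u = 79.46 kPa


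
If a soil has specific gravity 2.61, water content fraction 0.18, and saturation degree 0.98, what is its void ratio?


Using the relation e = Gs * w / S
e = 2.61 * 0.18 / 0.98
e = 0.4794


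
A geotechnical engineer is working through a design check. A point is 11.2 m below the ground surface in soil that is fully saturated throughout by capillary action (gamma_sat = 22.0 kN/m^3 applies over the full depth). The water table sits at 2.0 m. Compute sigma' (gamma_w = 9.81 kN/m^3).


Result: 156.15 kPa

Derivation:
Total stress = gamma_sat * depth
sigma = 22.0 * 11.2 = 246.4 kPa
Pore water pressure u = gamma_w * (depth - d_wt)
u = 9.81 * (11.2 - 2.0) = 90.252 kPa
Effective stress = sigma - u
sigma' = 246.4 - 90.252 = 156.15 kPa


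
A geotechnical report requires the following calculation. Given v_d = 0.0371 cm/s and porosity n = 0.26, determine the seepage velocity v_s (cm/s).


Using v_s = v_d / n
v_s = 0.0371 / 0.26
v_s = 0.14269 cm/s


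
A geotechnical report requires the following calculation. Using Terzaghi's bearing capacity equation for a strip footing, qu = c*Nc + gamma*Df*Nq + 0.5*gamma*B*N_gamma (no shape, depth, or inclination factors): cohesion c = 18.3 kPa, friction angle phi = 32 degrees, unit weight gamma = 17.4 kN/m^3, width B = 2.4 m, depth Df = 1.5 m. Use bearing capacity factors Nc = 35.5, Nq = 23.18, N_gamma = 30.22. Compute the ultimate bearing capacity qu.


Compute qu = c*Nc + gamma*Df*Nq + 0.5*gamma*B*N_gamma
Term 1: 18.3 * 35.5 = 649.65
Term 2: 17.4 * 1.5 * 23.18 = 604.998
Term 3: 0.5 * 17.4 * 2.4 * 30.22 = 630.9936
qu = 649.65 + 604.998 + 630.9936
qu = 1885.64 kPa


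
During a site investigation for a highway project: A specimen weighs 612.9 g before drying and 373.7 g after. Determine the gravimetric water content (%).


Result: 64.01 %

Derivation:
Using w = (m_wet - m_dry) / m_dry * 100
m_wet - m_dry = 612.9 - 373.7 = 239.2 g
w = 239.2 / 373.7 * 100
w = 64.01 %


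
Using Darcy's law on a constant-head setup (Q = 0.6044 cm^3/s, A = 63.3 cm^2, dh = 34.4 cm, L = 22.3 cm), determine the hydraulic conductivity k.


Compute hydraulic gradient:
i = dh / L = 34.4 / 22.3 = 1.5426
Then apply Darcy's law:
k = Q / (A * i)
k = 0.6044 / (63.3 * 1.5426)
k = 0.6044 / 97.6466
k = 0.00619 cm/s


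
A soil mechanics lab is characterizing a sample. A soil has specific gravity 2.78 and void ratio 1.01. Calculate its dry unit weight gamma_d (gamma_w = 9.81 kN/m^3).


Result: 13.568 kN/m^3

Derivation:
Using gamma_d = Gs * gamma_w / (1 + e)
gamma_d = 2.78 * 9.81 / (1 + 1.01)
gamma_d = 2.78 * 9.81 / 2.01
gamma_d = 13.568 kN/m^3


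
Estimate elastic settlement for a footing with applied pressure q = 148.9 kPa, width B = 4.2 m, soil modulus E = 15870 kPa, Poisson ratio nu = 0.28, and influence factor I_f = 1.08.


Result: 39.222 mm

Derivation:
Using Se = q * B * (1 - nu^2) * I_f / E
1 - nu^2 = 1 - 0.28^2 = 0.9216
Se = 148.9 * 4.2 * 0.9216 * 1.08 / 15870
Se = 0.039222 m
Convert to mm: Se = 0.039222 * 1000 = 39.222 mm


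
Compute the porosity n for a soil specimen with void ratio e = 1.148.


Result: 0.5345

Derivation:
Using the relation n = e / (1 + e)
n = 1.148 / (1 + 1.148)
n = 1.148 / 2.148
n = 0.5345


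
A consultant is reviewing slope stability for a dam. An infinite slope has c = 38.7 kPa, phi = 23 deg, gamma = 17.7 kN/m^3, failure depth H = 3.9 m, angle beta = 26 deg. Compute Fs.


Using Fs = c / (gamma*H*sin(beta)*cos(beta)) + tan(phi)/tan(beta)
Cohesion contribution = 38.7 / (17.7*3.9*sin(26)*cos(26))
Cohesion contribution = 1.42289
Friction contribution = tan(23)/tan(26) = 0.870302
Fs = 1.42289 + 0.870302
Fs = 2.293


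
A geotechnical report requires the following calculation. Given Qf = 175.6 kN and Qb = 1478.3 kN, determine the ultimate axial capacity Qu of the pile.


Using Qu = Qf + Qb
Qu = 175.6 + 1478.3
Qu = 1653.9 kN


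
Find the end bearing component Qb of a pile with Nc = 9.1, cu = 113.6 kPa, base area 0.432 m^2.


Using Qb = Nc * cu * Ab
Qb = 9.1 * 113.6 * 0.432
Qb = 446.58 kN


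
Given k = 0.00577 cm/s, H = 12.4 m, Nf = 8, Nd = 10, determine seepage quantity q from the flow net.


Convert k to m/s for unit consistency with H:
k = 0.00577 cm/s = 0.00577 / 100 m/s = 5.77e-05 m/s
Using q = k * H * Nf / Nd
Nf / Nd = 8 / 10 = 0.8
q = 5.77e-05 * 12.4 * 0.8
q = 0.0005724 m^3/s per m


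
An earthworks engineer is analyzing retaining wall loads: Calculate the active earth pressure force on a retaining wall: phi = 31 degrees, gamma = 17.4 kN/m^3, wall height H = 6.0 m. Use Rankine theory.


Compute active earth pressure coefficient:
Ka = tan^2(45 - phi/2) = tan^2(29.5) = 0.320099
Compute active force:
Pa = 0.5 * Ka * gamma * H^2
Pa = 0.5 * 0.320099 * 17.4 * 6.0^2
Pa = 100.25 kN/m


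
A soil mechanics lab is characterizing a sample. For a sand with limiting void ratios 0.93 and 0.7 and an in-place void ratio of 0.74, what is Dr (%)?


Result: 82.61 %

Derivation:
Using Dr = (e_max - e) / (e_max - e_min) * 100
e_max - e = 0.93 - 0.74 = 0.19
e_max - e_min = 0.93 - 0.7 = 0.23
Dr = 0.19 / 0.23 * 100
Dr = 82.61 %


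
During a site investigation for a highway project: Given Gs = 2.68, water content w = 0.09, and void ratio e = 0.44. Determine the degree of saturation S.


Using S = Gs * w / e
S = 2.68 * 0.09 / 0.44
S = 0.5482


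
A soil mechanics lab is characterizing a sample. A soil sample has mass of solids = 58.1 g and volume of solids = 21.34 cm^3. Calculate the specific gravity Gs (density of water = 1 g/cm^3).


Using Gs = m_s / (V_s * rho_w)
Since rho_w = 1 g/cm^3:
Gs = 58.1 / 21.34
Gs = 2.723


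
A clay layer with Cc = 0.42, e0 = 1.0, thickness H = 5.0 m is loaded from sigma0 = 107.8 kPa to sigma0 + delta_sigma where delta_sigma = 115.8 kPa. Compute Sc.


Using Sc = Cc * H / (1 + e0) * log10((sigma0 + delta_sigma) / sigma0)
Stress ratio = (107.8 + 115.8) / 107.8 = 2.07421
log10(2.07421) = 0.316853
Cc * H / (1 + e0) = 0.42 * 5.0 / (1 + 1.0) = 1.05
Sc = 1.05 * 0.316853
Sc = 0.3327 m


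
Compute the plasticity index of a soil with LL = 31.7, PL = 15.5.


Using PI = LL - PL
PI = 31.7 - 15.5
PI = 16.2


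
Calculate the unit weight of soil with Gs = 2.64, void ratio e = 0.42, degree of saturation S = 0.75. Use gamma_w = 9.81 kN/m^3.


Result: 20.414 kN/m^3

Derivation:
Using gamma = gamma_w * (Gs + S*e) / (1 + e)
Numerator: Gs + S*e = 2.64 + 0.75*0.42 = 2.955
Denominator: 1 + e = 1 + 0.42 = 1.42
gamma = 9.81 * 2.955 / 1.42
gamma = 20.414 kN/m^3


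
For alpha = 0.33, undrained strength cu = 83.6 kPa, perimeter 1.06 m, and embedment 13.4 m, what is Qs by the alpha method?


Using Qs = alpha * cu * perimeter * L
Qs = 0.33 * 83.6 * 1.06 * 13.4
Qs = 391.86 kN


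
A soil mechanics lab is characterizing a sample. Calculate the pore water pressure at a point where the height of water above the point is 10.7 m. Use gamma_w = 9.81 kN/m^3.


Result: 104.97 kPa

Derivation:
Using u = gamma_w * h_w
u = 9.81 * 10.7
u = 104.97 kPa


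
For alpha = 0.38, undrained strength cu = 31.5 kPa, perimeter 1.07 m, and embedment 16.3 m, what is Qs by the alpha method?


Using Qs = alpha * cu * perimeter * L
Qs = 0.38 * 31.5 * 1.07 * 16.3
Qs = 208.77 kN


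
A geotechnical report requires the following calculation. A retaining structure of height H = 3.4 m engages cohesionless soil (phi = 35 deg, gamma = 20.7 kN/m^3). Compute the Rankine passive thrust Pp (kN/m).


Compute passive earth pressure coefficient:
Kp = tan^2(45 + phi/2) = tan^2(62.5) = 3.690172
Compute passive force:
Pp = 0.5 * Kp * gamma * H^2
Pp = 0.5 * 3.690172 * 20.7 * 3.4^2
Pp = 441.51 kN/m


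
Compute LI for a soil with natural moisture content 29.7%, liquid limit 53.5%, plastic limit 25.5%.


Result: 0.15

Derivation:
First compute the plasticity index:
PI = LL - PL = 53.5 - 25.5 = 28.0
Then compute the liquidity index:
LI = (w - PL) / PI
LI = (29.7 - 25.5) / 28.0
LI = 0.15


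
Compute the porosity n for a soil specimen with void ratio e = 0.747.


Using the relation n = e / (1 + e)
n = 0.747 / (1 + 0.747)
n = 0.747 / 1.747
n = 0.4276


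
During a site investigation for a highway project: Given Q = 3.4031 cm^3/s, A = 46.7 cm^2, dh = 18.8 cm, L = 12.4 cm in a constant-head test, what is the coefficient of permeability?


Compute hydraulic gradient:
i = dh / L = 18.8 / 12.4 = 1.51613
Then apply Darcy's law:
k = Q / (A * i)
k = 3.4031 / (46.7 * 1.51613)
k = 3.4031 / 70.8032
k = 0.048064 cm/s


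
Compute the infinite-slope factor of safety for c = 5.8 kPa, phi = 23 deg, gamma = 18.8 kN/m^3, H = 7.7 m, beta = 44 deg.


Using Fs = c / (gamma*H*sin(beta)*cos(beta)) + tan(phi)/tan(beta)
Cohesion contribution = 5.8 / (18.8*7.7*sin(44)*cos(44))
Cohesion contribution = 0.0801815
Friction contribution = tan(23)/tan(44) = 0.439557
Fs = 0.0801815 + 0.439557
Fs = 0.52


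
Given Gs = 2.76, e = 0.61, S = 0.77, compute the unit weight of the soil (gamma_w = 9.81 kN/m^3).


Using gamma = gamma_w * (Gs + S*e) / (1 + e)
Numerator: Gs + S*e = 2.76 + 0.77*0.61 = 3.2297
Denominator: 1 + e = 1 + 0.61 = 1.61
gamma = 9.81 * 3.2297 / 1.61
gamma = 19.679 kN/m^3


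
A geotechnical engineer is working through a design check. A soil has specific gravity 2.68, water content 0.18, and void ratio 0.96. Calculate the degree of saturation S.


Result: 0.5025

Derivation:
Using S = Gs * w / e
S = 2.68 * 0.18 / 0.96
S = 0.5025


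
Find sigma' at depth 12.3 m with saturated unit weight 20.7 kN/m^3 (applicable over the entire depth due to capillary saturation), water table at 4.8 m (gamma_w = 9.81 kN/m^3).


Total stress = gamma_sat * depth
sigma = 20.7 * 12.3 = 254.61 kPa
Pore water pressure u = gamma_w * (depth - d_wt)
u = 9.81 * (12.3 - 4.8) = 73.575 kPa
Effective stress = sigma - u
sigma' = 254.61 - 73.575 = 181.04 kPa


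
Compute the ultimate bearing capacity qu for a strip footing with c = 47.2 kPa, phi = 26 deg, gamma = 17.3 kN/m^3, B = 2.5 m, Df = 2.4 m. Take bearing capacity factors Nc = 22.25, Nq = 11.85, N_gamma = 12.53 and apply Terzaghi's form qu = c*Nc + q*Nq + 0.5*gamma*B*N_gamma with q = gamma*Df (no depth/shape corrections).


Result: 1813.17 kPa

Derivation:
Compute qu = c*Nc + gamma*Df*Nq + 0.5*gamma*B*N_gamma
Term 1: 47.2 * 22.25 = 1050.2
Term 2: 17.3 * 2.4 * 11.85 = 492.012
Term 3: 0.5 * 17.3 * 2.5 * 12.53 = 270.96125
qu = 1050.2 + 492.012 + 270.96125
qu = 1813.17 kPa


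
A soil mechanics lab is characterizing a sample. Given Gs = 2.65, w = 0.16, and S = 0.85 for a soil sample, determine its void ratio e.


Result: 0.4988

Derivation:
Using the relation e = Gs * w / S
e = 2.65 * 0.16 / 0.85
e = 0.4988


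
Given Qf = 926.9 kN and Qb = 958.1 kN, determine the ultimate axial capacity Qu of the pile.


Using Qu = Qf + Qb
Qu = 926.9 + 958.1
Qu = 1885.0 kN


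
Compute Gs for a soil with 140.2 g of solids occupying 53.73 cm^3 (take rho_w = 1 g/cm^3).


Using Gs = m_s / (V_s * rho_w)
Since rho_w = 1 g/cm^3:
Gs = 140.2 / 53.73
Gs = 2.609


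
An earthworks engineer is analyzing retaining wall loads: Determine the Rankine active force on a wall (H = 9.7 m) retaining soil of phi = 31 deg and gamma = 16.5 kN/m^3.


Compute active earth pressure coefficient:
Ka = tan^2(45 - phi/2) = tan^2(29.5) = 0.320099
Compute active force:
Pa = 0.5 * Ka * gamma * H^2
Pa = 0.5 * 0.320099 * 16.5 * 9.7^2
Pa = 248.47 kN/m


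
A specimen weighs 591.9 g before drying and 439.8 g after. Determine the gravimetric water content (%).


Using w = (m_wet - m_dry) / m_dry * 100
m_wet - m_dry = 591.9 - 439.8 = 152.1 g
w = 152.1 / 439.8 * 100
w = 34.58 %


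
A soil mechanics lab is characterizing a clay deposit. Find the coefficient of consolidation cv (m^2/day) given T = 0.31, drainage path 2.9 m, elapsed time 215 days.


Using cv = T * H_dr^2 / t
H_dr^2 = 2.9^2 = 8.41
cv = 0.31 * 8.41 / 215
cv = 0.01213 m^2/day


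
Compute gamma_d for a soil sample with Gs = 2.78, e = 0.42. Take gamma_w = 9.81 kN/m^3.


Using gamma_d = Gs * gamma_w / (1 + e)
gamma_d = 2.78 * 9.81 / (1 + 0.42)
gamma_d = 2.78 * 9.81 / 1.42
gamma_d = 19.205 kN/m^3


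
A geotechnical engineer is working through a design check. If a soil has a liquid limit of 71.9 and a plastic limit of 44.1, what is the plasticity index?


Result: 27.8

Derivation:
Using PI = LL - PL
PI = 71.9 - 44.1
PI = 27.8


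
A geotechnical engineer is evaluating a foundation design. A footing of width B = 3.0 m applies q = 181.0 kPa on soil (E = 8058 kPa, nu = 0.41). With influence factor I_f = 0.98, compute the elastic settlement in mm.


Using Se = q * B * (1 - nu^2) * I_f / E
1 - nu^2 = 1 - 0.41^2 = 0.8319
Se = 181.0 * 3.0 * 0.8319 * 0.98 / 8058
Se = 0.054938 m
Convert to mm: Se = 0.054938 * 1000 = 54.938 mm


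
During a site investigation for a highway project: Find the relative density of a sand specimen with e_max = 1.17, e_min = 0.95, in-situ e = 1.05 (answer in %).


Using Dr = (e_max - e) / (e_max - e_min) * 100
e_max - e = 1.17 - 1.05 = 0.12
e_max - e_min = 1.17 - 0.95 = 0.22
Dr = 0.12 / 0.22 * 100
Dr = 54.55 %


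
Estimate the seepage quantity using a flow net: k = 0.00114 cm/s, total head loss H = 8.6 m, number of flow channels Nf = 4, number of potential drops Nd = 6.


Convert k to m/s for unit consistency with H:
k = 0.00114 cm/s = 0.00114 / 100 m/s = 1.14e-05 m/s
Using q = k * H * Nf / Nd
Nf / Nd = 4 / 6 = 0.6667
q = 1.14e-05 * 8.6 * 0.6667
q = 6.536e-05 m^3/s per m


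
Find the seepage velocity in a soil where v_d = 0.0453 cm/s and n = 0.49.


Result: 0.09245 cm/s

Derivation:
Using v_s = v_d / n
v_s = 0.0453 / 0.49
v_s = 0.09245 cm/s


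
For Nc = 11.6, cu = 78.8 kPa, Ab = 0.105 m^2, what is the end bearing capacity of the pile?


Result: 95.98 kN

Derivation:
Using Qb = Nc * cu * Ab
Qb = 11.6 * 78.8 * 0.105
Qb = 95.98 kN


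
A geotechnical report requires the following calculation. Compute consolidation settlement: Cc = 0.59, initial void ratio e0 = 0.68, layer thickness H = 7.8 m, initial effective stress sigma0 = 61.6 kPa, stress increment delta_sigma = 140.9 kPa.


Result: 1.4158 m

Derivation:
Using Sc = Cc * H / (1 + e0) * log10((sigma0 + delta_sigma) / sigma0)
Stress ratio = (61.6 + 140.9) / 61.6 = 3.28734
log10(3.28734) = 0.516844
Cc * H / (1 + e0) = 0.59 * 7.8 / (1 + 0.68) = 2.73929
Sc = 2.73929 * 0.516844
Sc = 1.4158 m


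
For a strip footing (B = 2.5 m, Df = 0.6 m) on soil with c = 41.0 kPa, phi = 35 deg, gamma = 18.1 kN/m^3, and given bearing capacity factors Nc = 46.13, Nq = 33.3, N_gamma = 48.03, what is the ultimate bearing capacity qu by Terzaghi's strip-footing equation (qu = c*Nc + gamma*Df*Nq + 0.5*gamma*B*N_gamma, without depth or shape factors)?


Result: 3339.65 kPa

Derivation:
Compute qu = c*Nc + gamma*Df*Nq + 0.5*gamma*B*N_gamma
Term 1: 41.0 * 46.13 = 1891.33
Term 2: 18.1 * 0.6 * 33.3 = 361.638
Term 3: 0.5 * 18.1 * 2.5 * 48.03 = 1086.67875
qu = 1891.33 + 361.638 + 1086.67875
qu = 3339.65 kPa


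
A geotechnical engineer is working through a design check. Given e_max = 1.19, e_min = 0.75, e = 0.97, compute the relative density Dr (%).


Using Dr = (e_max - e) / (e_max - e_min) * 100
e_max - e = 1.19 - 0.97 = 0.22
e_max - e_min = 1.19 - 0.75 = 0.44
Dr = 0.22 / 0.44 * 100
Dr = 50.0 %


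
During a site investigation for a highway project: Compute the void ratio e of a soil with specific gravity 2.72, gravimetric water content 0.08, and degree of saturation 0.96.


Result: 0.2267

Derivation:
Using the relation e = Gs * w / S
e = 2.72 * 0.08 / 0.96
e = 0.2267


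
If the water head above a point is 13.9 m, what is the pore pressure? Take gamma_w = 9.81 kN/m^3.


Result: 136.36 kPa

Derivation:
Using u = gamma_w * h_w
u = 9.81 * 13.9
u = 136.36 kPa


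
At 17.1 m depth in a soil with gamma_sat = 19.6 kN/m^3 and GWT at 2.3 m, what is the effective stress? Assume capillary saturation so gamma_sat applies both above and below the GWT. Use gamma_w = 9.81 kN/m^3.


Total stress = gamma_sat * depth
sigma = 19.6 * 17.1 = 335.16 kPa
Pore water pressure u = gamma_w * (depth - d_wt)
u = 9.81 * (17.1 - 2.3) = 145.188 kPa
Effective stress = sigma - u
sigma' = 335.16 - 145.188 = 189.97 kPa


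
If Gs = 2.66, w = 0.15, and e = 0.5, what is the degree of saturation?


Result: 0.798

Derivation:
Using S = Gs * w / e
S = 2.66 * 0.15 / 0.5
S = 0.798


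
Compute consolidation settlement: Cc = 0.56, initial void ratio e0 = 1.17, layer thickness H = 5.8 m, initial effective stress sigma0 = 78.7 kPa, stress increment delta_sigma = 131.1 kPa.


Result: 0.6374 m

Derivation:
Using Sc = Cc * H / (1 + e0) * log10((sigma0 + delta_sigma) / sigma0)
Stress ratio = (78.7 + 131.1) / 78.7 = 2.66582
log10(2.66582) = 0.425831
Cc * H / (1 + e0) = 0.56 * 5.8 / (1 + 1.17) = 1.49677
Sc = 1.49677 * 0.425831
Sc = 0.6374 m


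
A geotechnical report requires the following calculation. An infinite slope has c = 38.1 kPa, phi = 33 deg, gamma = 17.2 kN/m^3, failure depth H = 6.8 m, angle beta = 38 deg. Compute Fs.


Using Fs = c / (gamma*H*sin(beta)*cos(beta)) + tan(phi)/tan(beta)
Cohesion contribution = 38.1 / (17.2*6.8*sin(38)*cos(38))
Cohesion contribution = 0.67145
Friction contribution = tan(33)/tan(38) = 0.831204
Fs = 0.67145 + 0.831204
Fs = 1.503


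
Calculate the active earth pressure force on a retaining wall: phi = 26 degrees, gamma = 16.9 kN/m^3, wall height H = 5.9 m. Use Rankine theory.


Result: 114.85 kN/m

Derivation:
Compute active earth pressure coefficient:
Ka = tan^2(45 - phi/2) = tan^2(32.0) = 0.390462
Compute active force:
Pa = 0.5 * Ka * gamma * H^2
Pa = 0.5 * 0.390462 * 16.9 * 5.9^2
Pa = 114.85 kN/m


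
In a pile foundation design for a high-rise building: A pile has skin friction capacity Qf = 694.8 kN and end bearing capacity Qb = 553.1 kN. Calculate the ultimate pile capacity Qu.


Result: 1247.9 kN

Derivation:
Using Qu = Qf + Qb
Qu = 694.8 + 553.1
Qu = 1247.9 kN


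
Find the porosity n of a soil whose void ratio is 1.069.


Using the relation n = e / (1 + e)
n = 1.069 / (1 + 1.069)
n = 1.069 / 2.069
n = 0.5167


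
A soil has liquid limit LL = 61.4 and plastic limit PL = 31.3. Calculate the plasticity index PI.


Using PI = LL - PL
PI = 61.4 - 31.3
PI = 30.1


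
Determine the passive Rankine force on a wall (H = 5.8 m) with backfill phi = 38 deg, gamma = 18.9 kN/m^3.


Result: 1336.36 kN/m

Derivation:
Compute passive earth pressure coefficient:
Kp = tan^2(45 + phi/2) = tan^2(64.0) = 4.203746
Compute passive force:
Pp = 0.5 * Kp * gamma * H^2
Pp = 0.5 * 4.203746 * 18.9 * 5.8^2
Pp = 1336.36 kN/m


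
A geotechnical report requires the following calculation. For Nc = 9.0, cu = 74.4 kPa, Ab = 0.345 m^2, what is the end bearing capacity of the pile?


Using Qb = Nc * cu * Ab
Qb = 9.0 * 74.4 * 0.345
Qb = 231.01 kN


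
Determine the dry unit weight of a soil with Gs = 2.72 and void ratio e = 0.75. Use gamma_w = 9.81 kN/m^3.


Result: 15.248 kN/m^3

Derivation:
Using gamma_d = Gs * gamma_w / (1 + e)
gamma_d = 2.72 * 9.81 / (1 + 0.75)
gamma_d = 2.72 * 9.81 / 1.75
gamma_d = 15.248 kN/m^3


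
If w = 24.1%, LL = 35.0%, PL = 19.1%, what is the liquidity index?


Result: 0.314

Derivation:
First compute the plasticity index:
PI = LL - PL = 35.0 - 19.1 = 15.9
Then compute the liquidity index:
LI = (w - PL) / PI
LI = (24.1 - 19.1) / 15.9
LI = 0.314


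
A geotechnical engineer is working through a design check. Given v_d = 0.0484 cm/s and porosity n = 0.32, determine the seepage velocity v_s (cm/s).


Using v_s = v_d / n
v_s = 0.0484 / 0.32
v_s = 0.15125 cm/s


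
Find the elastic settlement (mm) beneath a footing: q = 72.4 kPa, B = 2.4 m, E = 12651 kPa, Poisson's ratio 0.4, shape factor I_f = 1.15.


Using Se = q * B * (1 - nu^2) * I_f / E
1 - nu^2 = 1 - 0.4^2 = 0.84
Se = 72.4 * 2.4 * 0.84 * 1.15 / 12651
Se = 0.013268 m
Convert to mm: Se = 0.013268 * 1000 = 13.268 mm


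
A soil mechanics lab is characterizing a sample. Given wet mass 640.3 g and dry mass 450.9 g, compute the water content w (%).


Result: 42.0 %

Derivation:
Using w = (m_wet - m_dry) / m_dry * 100
m_wet - m_dry = 640.3 - 450.9 = 189.4 g
w = 189.4 / 450.9 * 100
w = 42.0 %


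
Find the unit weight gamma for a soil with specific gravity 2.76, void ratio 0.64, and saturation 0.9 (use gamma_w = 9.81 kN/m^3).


Using gamma = gamma_w * (Gs + S*e) / (1 + e)
Numerator: Gs + S*e = 2.76 + 0.9*0.64 = 3.336
Denominator: 1 + e = 1 + 0.64 = 1.64
gamma = 9.81 * 3.336 / 1.64
gamma = 19.955 kN/m^3


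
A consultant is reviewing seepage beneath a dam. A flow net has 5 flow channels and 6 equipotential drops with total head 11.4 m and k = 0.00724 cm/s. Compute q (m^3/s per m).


Result: 0.0006878 m^3/s per m

Derivation:
Convert k to m/s for unit consistency with H:
k = 0.00724 cm/s = 0.00724 / 100 m/s = 7.24e-05 m/s
Using q = k * H * Nf / Nd
Nf / Nd = 5 / 6 = 0.8333
q = 7.24e-05 * 11.4 * 0.8333
q = 0.0006878 m^3/s per m


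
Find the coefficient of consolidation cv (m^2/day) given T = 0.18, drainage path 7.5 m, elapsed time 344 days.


Using cv = T * H_dr^2 / t
H_dr^2 = 7.5^2 = 56.25
cv = 0.18 * 56.25 / 344
cv = 0.02943 m^2/day


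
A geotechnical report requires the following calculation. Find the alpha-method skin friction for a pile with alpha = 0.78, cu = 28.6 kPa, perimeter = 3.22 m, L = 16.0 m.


Result: 1149.31 kN

Derivation:
Using Qs = alpha * cu * perimeter * L
Qs = 0.78 * 28.6 * 3.22 * 16.0
Qs = 1149.31 kN


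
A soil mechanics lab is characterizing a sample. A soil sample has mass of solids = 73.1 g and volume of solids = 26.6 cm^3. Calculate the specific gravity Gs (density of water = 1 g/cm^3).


Result: 2.748

Derivation:
Using Gs = m_s / (V_s * rho_w)
Since rho_w = 1 g/cm^3:
Gs = 73.1 / 26.6
Gs = 2.748


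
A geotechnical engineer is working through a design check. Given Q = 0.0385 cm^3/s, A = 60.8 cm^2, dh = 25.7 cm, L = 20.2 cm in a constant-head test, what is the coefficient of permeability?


Result: 0.000498 cm/s

Derivation:
Compute hydraulic gradient:
i = dh / L = 25.7 / 20.2 = 1.27228
Then apply Darcy's law:
k = Q / (A * i)
k = 0.0385 / (60.8 * 1.27228)
k = 0.0385 / 77.3545
k = 0.000498 cm/s


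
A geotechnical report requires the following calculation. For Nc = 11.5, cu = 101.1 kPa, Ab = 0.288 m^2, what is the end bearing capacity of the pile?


Result: 334.84 kN

Derivation:
Using Qb = Nc * cu * Ab
Qb = 11.5 * 101.1 * 0.288
Qb = 334.84 kN


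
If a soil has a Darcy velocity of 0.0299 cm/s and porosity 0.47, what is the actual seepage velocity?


Result: 0.06362 cm/s

Derivation:
Using v_s = v_d / n
v_s = 0.0299 / 0.47
v_s = 0.06362 cm/s


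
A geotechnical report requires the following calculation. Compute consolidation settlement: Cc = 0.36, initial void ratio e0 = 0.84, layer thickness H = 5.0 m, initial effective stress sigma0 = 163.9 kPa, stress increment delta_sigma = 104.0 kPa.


Using Sc = Cc * H / (1 + e0) * log10((sigma0 + delta_sigma) / sigma0)
Stress ratio = (163.9 + 104.0) / 163.9 = 1.63453
log10(1.63453) = 0.213394
Cc * H / (1 + e0) = 0.36 * 5.0 / (1 + 0.84) = 0.978261
Sc = 0.978261 * 0.213394
Sc = 0.2088 m


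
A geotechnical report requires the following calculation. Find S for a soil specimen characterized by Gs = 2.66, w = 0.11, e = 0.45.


Using S = Gs * w / e
S = 2.66 * 0.11 / 0.45
S = 0.6502


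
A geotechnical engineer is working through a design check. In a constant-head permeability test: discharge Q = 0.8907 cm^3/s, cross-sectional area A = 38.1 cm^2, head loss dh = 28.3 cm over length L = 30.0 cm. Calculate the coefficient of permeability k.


Result: 0.024782 cm/s

Derivation:
Compute hydraulic gradient:
i = dh / L = 28.3 / 30.0 = 0.943333
Then apply Darcy's law:
k = Q / (A * i)
k = 0.8907 / (38.1 * 0.943333)
k = 0.8907 / 35.941
k = 0.024782 cm/s


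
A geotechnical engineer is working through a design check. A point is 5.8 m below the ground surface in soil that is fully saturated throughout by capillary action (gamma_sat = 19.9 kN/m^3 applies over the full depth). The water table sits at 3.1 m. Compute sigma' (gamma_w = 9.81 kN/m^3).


Total stress = gamma_sat * depth
sigma = 19.9 * 5.8 = 115.42 kPa
Pore water pressure u = gamma_w * (depth - d_wt)
u = 9.81 * (5.8 - 3.1) = 26.487 kPa
Effective stress = sigma - u
sigma' = 115.42 - 26.487 = 88.93 kPa


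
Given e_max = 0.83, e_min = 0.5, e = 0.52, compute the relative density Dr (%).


Using Dr = (e_max - e) / (e_max - e_min) * 100
e_max - e = 0.83 - 0.52 = 0.31
e_max - e_min = 0.83 - 0.5 = 0.33
Dr = 0.31 / 0.33 * 100
Dr = 93.94 %


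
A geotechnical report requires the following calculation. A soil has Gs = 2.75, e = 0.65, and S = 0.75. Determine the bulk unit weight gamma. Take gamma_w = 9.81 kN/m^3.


Using gamma = gamma_w * (Gs + S*e) / (1 + e)
Numerator: Gs + S*e = 2.75 + 0.75*0.65 = 3.2375
Denominator: 1 + e = 1 + 0.65 = 1.65
gamma = 9.81 * 3.2375 / 1.65
gamma = 19.248 kN/m^3
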